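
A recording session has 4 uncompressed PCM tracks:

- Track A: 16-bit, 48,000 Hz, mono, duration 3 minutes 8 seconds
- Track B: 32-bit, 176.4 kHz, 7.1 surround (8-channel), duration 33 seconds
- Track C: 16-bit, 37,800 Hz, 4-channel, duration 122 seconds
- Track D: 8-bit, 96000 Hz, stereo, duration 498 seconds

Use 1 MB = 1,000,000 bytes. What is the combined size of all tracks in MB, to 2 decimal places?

Track A: 3 minutes 8 seconds = 188 s; 48,000 × 188 × 2 × 1 = 18,048,000 bytes.
Track B: 176,400 × 33 × 4 × 8 = 186,278,400 bytes.
Track C: 37,800 × 122 × 2 × 4 = 36,892,800 bytes.
Track D: 96,000 × 498 × 1 × 2 = 95,616,000 bytes.
Total = 336,835,200 bytes = 336.84 MB.

336.84 MB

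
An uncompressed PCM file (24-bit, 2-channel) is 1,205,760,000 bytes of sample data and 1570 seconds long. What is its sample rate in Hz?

Bytes = sample_rate × seconds × bytes_per_sample × channels.
sample_rate = 1,205,760,000 / (1,570 × 3 × 2) = 1,205,760,000 / 9,420 = 128,000 Hz.

128,000 Hz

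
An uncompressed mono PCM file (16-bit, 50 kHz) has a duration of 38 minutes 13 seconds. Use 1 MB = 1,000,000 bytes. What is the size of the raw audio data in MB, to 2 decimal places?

Duration = 38 minutes 13 seconds = 2,293 s.
Bytes = 50,000 samples/s × 2,293 s × 2 bytes/sample × 1 ch = 229,300,000 bytes.
229,300,000 / 1,000,000 = 229.30 MB.

229.30 MB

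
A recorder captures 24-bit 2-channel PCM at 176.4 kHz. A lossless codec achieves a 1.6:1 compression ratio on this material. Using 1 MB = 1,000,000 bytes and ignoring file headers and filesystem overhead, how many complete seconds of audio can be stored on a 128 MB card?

193 seconds

Uncompressed byte rate = 176,400 × 3 × 2 = 1,058,400 bytes/s.
After 1.6:1 compression, effective rate ≈ 661500 bytes/s.
Capacity = 128 × 1,000,000 = 128,000,000 bytes.
128,000,000 / effective rate ≈ 193.5 s → 193 seconds.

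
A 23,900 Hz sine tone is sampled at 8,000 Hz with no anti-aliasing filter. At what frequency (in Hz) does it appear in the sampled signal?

Nyquist = 8,000/2 = 4,000 Hz; 23,900 Hz exceeds it.
Alias = |23,900 − 3×8,000| = |23,900 − 24,000| = 100 Hz.

100 Hz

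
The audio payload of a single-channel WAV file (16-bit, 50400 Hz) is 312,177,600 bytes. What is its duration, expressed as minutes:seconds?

Byte rate = 50,400 × 2 × 1 = 100,800 bytes/s.
Duration = 312,177,600 / 100,800 = 3,097 s.
3,097 s = 51:37.

51:37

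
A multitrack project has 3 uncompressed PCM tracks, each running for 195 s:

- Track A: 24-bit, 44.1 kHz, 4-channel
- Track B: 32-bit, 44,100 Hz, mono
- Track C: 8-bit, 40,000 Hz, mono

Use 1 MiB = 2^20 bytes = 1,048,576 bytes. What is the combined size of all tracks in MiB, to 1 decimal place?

138.7 MiB

Track A: 44,100 × 195 × 3 × 4 = 103,194,000 bytes.
Track B: 44,100 × 195 × 4 × 1 = 34,398,000 bytes.
Track C: 40,000 × 195 × 1 × 1 = 7,800,000 bytes.
Total = 145,392,000 bytes = 138.7 MiB.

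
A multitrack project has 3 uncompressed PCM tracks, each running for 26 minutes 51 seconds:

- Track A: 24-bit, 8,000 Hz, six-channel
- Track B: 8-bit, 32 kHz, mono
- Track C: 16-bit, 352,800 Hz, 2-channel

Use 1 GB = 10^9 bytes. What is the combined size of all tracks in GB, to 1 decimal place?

26 minutes 51 seconds = 1,611 s.
Track A: 8,000 × 1,611 × 3 × 6 = 231,984,000 bytes.
Track B: 32,000 × 1,611 × 1 × 1 = 51,552,000 bytes.
Track C: 352,800 × 1,611 × 2 × 2 = 2,273,443,200 bytes.
Total = 2,556,979,200 bytes = 2.6 GB.

2.6 GB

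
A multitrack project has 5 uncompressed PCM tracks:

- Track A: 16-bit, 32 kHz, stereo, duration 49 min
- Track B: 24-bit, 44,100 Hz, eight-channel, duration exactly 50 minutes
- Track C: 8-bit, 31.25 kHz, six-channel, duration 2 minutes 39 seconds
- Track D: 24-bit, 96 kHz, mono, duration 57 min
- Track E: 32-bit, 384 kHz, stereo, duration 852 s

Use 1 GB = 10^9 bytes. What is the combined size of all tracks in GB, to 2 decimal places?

Track A: 49 min = 2,940 s; 32,000 × 2,940 × 2 × 2 = 376,320,000 bytes.
Track B: exactly 50 minutes = 3,000 s; 44,100 × 3,000 × 3 × 8 = 3,175,200,000 bytes.
Track C: 2 minutes 39 seconds = 159 s; 31,250 × 159 × 1 × 6 = 29,812,500 bytes.
Track D: 57 min = 3,420 s; 96,000 × 3,420 × 3 × 1 = 984,960,000 bytes.
Track E: 384,000 × 852 × 4 × 2 = 2,617,344,000 bytes.
Total = 7,183,636,500 bytes = 7.18 GB.

7.18 GB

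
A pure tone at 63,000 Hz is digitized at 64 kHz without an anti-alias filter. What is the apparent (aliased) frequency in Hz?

Nyquist = 64,000/2 = 32,000 Hz; 63,000 Hz exceeds it.
Alias = |63,000 − 1×64,000| = |63,000 − 64,000| = 1,000 Hz.

1,000 Hz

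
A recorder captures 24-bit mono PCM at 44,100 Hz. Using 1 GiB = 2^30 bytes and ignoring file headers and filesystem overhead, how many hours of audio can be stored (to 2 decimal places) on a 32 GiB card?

72.14 hours

Uncompressed byte rate = 44,100 × 3 × 1 = 132,300 bytes/s.
Capacity = 32 × 1,073,741,824 = 34,359,738,368 bytes.
34,359,738,368 / 132,300 ≈ 259710.8 s → 72.14 hours.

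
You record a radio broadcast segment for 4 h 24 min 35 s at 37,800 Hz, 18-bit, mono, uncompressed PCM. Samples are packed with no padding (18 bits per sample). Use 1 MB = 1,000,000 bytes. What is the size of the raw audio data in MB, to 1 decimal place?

1350.2 MB

Duration = 4 h 24 min 35 s = 15,875 s.
Bits = 37,800 × 15,875 × 18 × 1 = 10,801,350,000 bits = 1,350,168,750 bytes.
1,350,168,750 / 1,000,000 = 1350.2 MB.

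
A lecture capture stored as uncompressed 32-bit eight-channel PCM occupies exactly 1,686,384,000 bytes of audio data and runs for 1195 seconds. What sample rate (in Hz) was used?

44,100 Hz

Bytes = sample_rate × seconds × bytes_per_sample × channels.
sample_rate = 1,686,384,000 / (1,195 × 4 × 8) = 1,686,384,000 / 38,240 = 44,100 Hz.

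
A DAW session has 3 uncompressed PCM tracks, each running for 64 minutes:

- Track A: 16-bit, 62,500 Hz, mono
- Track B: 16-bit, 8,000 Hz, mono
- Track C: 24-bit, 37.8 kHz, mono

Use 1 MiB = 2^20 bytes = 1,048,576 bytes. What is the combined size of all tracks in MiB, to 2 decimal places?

931.64 MiB

64 minutes = 3,840 s.
Track A: 62,500 × 3,840 × 2 × 1 = 480,000,000 bytes.
Track B: 8,000 × 3,840 × 2 × 1 = 61,440,000 bytes.
Track C: 37,800 × 3,840 × 3 × 1 = 435,456,000 bytes.
Total = 976,896,000 bytes = 931.64 MiB.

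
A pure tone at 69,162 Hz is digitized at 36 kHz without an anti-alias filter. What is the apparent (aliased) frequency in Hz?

Nyquist = 36,000/2 = 18,000 Hz; 69,162 Hz exceeds it.
Alias = |69,162 − 2×36,000| = |69,162 − 72,000| = 2,838 Hz.

2,838 Hz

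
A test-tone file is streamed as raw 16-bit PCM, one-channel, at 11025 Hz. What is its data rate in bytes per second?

Bit rate = 11,025 × 16 × 1 = 176,400 bits/s.
176,400 / 8 = 22,050 bytes/s.

22,050 bytes/s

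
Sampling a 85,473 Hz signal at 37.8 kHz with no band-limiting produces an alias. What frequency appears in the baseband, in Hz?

9,873 Hz

Nyquist = 37,800/2 = 18,900 Hz; 85,473 Hz exceeds it.
Alias = |85,473 − 2×37,800| = |85,473 − 75,600| = 9,873 Hz.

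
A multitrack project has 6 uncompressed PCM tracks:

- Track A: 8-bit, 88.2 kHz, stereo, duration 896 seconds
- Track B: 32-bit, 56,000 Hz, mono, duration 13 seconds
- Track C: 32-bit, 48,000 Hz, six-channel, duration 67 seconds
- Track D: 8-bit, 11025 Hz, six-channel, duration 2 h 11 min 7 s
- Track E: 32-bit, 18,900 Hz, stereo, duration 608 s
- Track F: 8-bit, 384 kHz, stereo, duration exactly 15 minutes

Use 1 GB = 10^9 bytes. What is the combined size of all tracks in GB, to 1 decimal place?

Track A: 88,200 × 896 × 1 × 2 = 158,054,400 bytes.
Track B: 56,000 × 13 × 4 × 1 = 2,912,000 bytes.
Track C: 48,000 × 67 × 4 × 6 = 77,184,000 bytes.
Track D: 2 h 11 min 7 s = 7,867 s; 11,025 × 7,867 × 1 × 6 = 520,402,050 bytes.
Track E: 18,900 × 608 × 4 × 2 = 91,929,600 bytes.
Track F: exactly 15 minutes = 900 s; 384,000 × 900 × 1 × 2 = 691,200,000 bytes.
Total = 1,541,682,050 bytes = 1.5 GB.

1.5 GB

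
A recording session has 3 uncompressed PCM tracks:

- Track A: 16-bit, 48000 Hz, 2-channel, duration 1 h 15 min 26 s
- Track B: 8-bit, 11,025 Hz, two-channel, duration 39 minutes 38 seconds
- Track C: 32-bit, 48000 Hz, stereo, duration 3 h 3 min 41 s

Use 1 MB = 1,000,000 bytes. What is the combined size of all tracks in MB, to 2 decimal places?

5153.49 MB

Track A: 1 h 15 min 26 s = 4,526 s; 48,000 × 4,526 × 2 × 2 = 868,992,000 bytes.
Track B: 39 minutes 38 seconds = 2,378 s; 11,025 × 2,378 × 1 × 2 = 52,434,900 bytes.
Track C: 3 h 3 min 41 s = 11,021 s; 48,000 × 11,021 × 4 × 2 = 4,232,064,000 bytes.
Total = 5,153,490,900 bytes = 5153.49 MB.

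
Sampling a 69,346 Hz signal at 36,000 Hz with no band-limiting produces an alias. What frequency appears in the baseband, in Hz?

Nyquist = 36,000/2 = 18,000 Hz; 69,346 Hz exceeds it.
Alias = |69,346 − 2×36,000| = |69,346 − 72,000| = 2,654 Hz.

2,654 Hz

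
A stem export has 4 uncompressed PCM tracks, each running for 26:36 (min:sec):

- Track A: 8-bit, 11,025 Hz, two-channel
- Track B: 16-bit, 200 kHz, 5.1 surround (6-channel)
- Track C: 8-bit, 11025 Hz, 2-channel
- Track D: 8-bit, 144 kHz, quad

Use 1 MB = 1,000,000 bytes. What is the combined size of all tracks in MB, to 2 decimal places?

4820.08 MB

26:36 (min:sec) = 1,596 s.
Track A: 11,025 × 1,596 × 1 × 2 = 35,191,800 bytes.
Track B: 200,000 × 1,596 × 2 × 6 = 3,830,400,000 bytes.
Track C: 11,025 × 1,596 × 1 × 2 = 35,191,800 bytes.
Track D: 144,000 × 1,596 × 1 × 4 = 919,296,000 bytes.
Total = 4,820,079,600 bytes = 4820.08 MB.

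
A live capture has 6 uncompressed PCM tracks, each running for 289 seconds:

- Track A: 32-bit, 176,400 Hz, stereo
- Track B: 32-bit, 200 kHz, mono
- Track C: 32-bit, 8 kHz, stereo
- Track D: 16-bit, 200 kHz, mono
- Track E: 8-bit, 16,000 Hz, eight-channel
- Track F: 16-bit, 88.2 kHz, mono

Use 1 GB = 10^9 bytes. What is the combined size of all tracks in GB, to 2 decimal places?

0.86 GB

Track A: 176,400 × 289 × 4 × 2 = 407,836,800 bytes.
Track B: 200,000 × 289 × 4 × 1 = 231,200,000 bytes.
Track C: 8,000 × 289 × 4 × 2 = 18,496,000 bytes.
Track D: 200,000 × 289 × 2 × 1 = 115,600,000 bytes.
Track E: 16,000 × 289 × 1 × 8 = 36,992,000 bytes.
Track F: 88,200 × 289 × 2 × 1 = 50,979,600 bytes.
Total = 861,104,400 bytes = 0.86 GB.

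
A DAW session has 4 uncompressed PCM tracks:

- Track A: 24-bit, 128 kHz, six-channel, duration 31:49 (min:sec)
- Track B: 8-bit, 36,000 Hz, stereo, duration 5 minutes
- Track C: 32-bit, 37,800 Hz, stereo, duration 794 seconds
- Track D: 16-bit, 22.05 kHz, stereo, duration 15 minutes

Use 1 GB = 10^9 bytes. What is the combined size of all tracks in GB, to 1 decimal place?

4.7 GB

Track A: 31:49 (min:sec) = 1,909 s; 128,000 × 1,909 × 3 × 6 = 4,398,336,000 bytes.
Track B: 5 minutes = 300 s; 36,000 × 300 × 1 × 2 = 21,600,000 bytes.
Track C: 37,800 × 794 × 4 × 2 = 240,105,600 bytes.
Track D: 15 minutes = 900 s; 22,050 × 900 × 2 × 2 = 79,380,000 bytes.
Total = 4,739,421,600 bytes = 4.7 GB.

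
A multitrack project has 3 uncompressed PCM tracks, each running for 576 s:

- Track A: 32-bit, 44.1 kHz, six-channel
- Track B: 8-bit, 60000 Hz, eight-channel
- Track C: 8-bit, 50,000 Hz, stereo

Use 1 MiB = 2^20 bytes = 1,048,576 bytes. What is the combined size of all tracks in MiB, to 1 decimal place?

Track A: 44,100 × 576 × 4 × 6 = 609,638,400 bytes.
Track B: 60,000 × 576 × 1 × 8 = 276,480,000 bytes.
Track C: 50,000 × 576 × 1 × 2 = 57,600,000 bytes.
Total = 943,718,400 bytes = 900.0 MiB.

900.0 MiB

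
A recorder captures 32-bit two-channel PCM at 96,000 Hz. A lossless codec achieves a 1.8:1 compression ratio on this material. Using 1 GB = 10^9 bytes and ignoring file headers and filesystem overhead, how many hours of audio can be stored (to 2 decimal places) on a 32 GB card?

Uncompressed byte rate = 96,000 × 4 × 2 = 768,000 bytes/s.
After 1.8:1 compression, effective rate ≈ 426666.67 bytes/s.
Capacity = 32 × 1,000,000,000 = 32,000,000,000 bytes.
32,000,000,000 / effective rate ≈ 75000 s → 20.83 hours.

20.83 hours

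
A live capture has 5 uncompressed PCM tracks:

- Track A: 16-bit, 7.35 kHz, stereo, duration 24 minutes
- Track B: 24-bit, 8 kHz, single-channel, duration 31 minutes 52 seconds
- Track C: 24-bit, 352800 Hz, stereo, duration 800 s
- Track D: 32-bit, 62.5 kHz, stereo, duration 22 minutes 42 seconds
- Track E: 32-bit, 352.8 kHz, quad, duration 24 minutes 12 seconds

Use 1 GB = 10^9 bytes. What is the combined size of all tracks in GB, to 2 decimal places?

10.66 GB

Track A: 24 minutes = 1,440 s; 7,350 × 1,440 × 2 × 2 = 42,336,000 bytes.
Track B: 31 minutes 52 seconds = 1,912 s; 8,000 × 1,912 × 3 × 1 = 45,888,000 bytes.
Track C: 352,800 × 800 × 3 × 2 = 1,693,440,000 bytes.
Track D: 22 minutes 42 seconds = 1,362 s; 62,500 × 1,362 × 4 × 2 = 681,000,000 bytes.
Track E: 24 minutes 12 seconds = 1,452 s; 352,800 × 1,452 × 4 × 4 = 8,196,249,600 bytes.
Total = 10,658,913,600 bytes = 10.66 GB.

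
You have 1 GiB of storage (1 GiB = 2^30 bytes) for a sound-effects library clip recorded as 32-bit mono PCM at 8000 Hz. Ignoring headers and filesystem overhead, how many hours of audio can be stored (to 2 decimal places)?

9.32 hours

Uncompressed byte rate = 8,000 × 4 × 1 = 32,000 bytes/s.
Capacity = 1 × 1,073,741,824 = 1,073,741,824 bytes.
1,073,741,824 / 32,000 ≈ 33554.43 s → 9.32 hours.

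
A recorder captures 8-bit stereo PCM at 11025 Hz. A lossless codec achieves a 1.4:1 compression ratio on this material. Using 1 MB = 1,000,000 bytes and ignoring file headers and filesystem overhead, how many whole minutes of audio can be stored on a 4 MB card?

Uncompressed byte rate = 11,025 × 1 × 2 = 22,050 bytes/s.
After 1.4:1 compression, effective rate ≈ 15750 bytes/s.
Capacity = 4 × 1,000,000 = 4,000,000 bytes.
4,000,000 / effective rate ≈ 253.97 s → 4 minutes.

4 minutes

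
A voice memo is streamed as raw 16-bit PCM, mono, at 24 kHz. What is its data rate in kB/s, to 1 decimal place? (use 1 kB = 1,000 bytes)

Bit rate = 24,000 × 16 × 1 = 384,000 bits/s.
384,000 / 8 = 48,000 B/s = 48.0 kB/s.

48.0 kB/s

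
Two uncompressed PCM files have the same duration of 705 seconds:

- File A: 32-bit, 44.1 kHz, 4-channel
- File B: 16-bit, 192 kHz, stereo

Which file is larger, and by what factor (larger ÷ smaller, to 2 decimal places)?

File A: 44,100 × 4 × 4 = 705,600 bytes/s.
File B: 192,000 × 2 × 2 = 768,000 bytes/s.
File B is larger; ratio = 541,440,000 / 497,448,000 = 1.09.

File B, by a factor of 1.09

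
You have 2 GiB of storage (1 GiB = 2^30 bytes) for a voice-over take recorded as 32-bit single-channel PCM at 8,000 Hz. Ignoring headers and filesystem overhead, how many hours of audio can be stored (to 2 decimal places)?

18.64 hours

Uncompressed byte rate = 8,000 × 4 × 1 = 32,000 bytes/s.
Capacity = 2 × 1,073,741,824 = 2,147,483,648 bytes.
2,147,483,648 / 32,000 ≈ 67108.86 s → 18.64 hours.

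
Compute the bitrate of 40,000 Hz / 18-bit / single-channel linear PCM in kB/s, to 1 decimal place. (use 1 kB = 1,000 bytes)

90.0 kB/s

Bit rate = 40,000 × 18 × 1 = 720,000 bits/s.
720,000 / 8 = 90,000 B/s = 90.0 kB/s.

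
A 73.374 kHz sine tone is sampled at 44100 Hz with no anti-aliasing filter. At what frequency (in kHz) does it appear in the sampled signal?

Nyquist = 44,100/2 = 22,050 Hz; 73,374 Hz exceeds it.
Alias = |73,374 − 2×44,100| = |73,374 − 88,200| = 14,826 Hz = 14.826 kHz.

14.826 kHz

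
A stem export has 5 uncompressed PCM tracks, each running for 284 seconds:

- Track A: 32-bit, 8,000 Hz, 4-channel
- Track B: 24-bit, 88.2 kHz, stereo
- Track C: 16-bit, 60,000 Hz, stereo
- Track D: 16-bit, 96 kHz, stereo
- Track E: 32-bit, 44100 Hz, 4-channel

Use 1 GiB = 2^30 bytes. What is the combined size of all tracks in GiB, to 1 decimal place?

0.5 GiB

Track A: 8,000 × 284 × 4 × 4 = 36,352,000 bytes.
Track B: 88,200 × 284 × 3 × 2 = 150,292,800 bytes.
Track C: 60,000 × 284 × 2 × 2 = 68,160,000 bytes.
Track D: 96,000 × 284 × 2 × 2 = 109,056,000 bytes.
Track E: 44,100 × 284 × 4 × 4 = 200,390,400 bytes.
Total = 564,251,200 bytes = 0.5 GiB.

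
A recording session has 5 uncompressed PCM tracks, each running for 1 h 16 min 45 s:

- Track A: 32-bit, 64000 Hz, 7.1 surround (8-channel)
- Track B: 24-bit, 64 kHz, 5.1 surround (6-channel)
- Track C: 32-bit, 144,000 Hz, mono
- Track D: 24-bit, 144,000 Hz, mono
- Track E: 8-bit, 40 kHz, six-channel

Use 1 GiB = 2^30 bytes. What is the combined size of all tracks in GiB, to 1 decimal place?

19.1 GiB

1 h 16 min 45 s = 4,605 s.
Track A: 64,000 × 4,605 × 4 × 8 = 9,431,040,000 bytes.
Track B: 64,000 × 4,605 × 3 × 6 = 5,304,960,000 bytes.
Track C: 144,000 × 4,605 × 4 × 1 = 2,652,480,000 bytes.
Track D: 144,000 × 4,605 × 3 × 1 = 1,989,360,000 bytes.
Track E: 40,000 × 4,605 × 1 × 6 = 1,105,200,000 bytes.
Total = 20,483,040,000 bytes = 19.1 GiB.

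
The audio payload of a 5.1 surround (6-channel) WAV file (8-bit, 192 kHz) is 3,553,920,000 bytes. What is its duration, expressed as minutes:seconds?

51:25

Byte rate = 192,000 × 1 × 6 = 1,152,000 bytes/s.
Duration = 3,553,920,000 / 1,152,000 = 3,085 s.
3,085 s = 51:25.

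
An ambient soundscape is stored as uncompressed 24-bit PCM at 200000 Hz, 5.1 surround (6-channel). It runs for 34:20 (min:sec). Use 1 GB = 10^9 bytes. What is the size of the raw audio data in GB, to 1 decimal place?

Duration = 34:20 (min:sec) = 2,060 s.
Bytes = 200,000 samples/s × 2,060 s × 3 bytes/sample × 6 ch = 7,416,000,000 bytes.
7,416,000,000 / 1,000,000,000 = 7.4 GB.

7.4 GB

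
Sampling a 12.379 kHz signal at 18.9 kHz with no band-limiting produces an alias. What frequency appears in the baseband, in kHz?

Nyquist = 18,900/2 = 9,450 Hz; 12,379 Hz exceeds it.
Alias = |12,379 − 1×18,900| = |12,379 − 18,900| = 6,521 Hz = 6.521 kHz.

6.521 kHz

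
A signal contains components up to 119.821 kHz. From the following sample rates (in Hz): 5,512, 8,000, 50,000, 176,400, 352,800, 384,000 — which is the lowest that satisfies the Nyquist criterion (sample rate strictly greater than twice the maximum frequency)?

Need sample rate > 2 × 119,821 = 239,642 Hz.
Lowest listed rate above 239,642 Hz is 352,800 Hz.

352,800 Hz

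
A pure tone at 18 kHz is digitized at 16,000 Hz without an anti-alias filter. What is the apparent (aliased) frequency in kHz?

2 kHz

Nyquist = 16,000/2 = 8,000 Hz; 18,000 Hz exceeds it.
Alias = |18,000 − 1×16,000| = |18,000 − 16,000| = 2,000 Hz = 2 kHz.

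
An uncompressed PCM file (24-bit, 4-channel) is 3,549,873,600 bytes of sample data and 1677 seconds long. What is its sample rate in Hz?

176,400 Hz

Bytes = sample_rate × seconds × bytes_per_sample × channels.
sample_rate = 3,549,873,600 / (1,677 × 3 × 4) = 3,549,873,600 / 20,124 = 176,400 Hz.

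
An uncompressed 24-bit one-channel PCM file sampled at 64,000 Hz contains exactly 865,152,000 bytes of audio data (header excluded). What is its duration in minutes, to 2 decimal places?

75.10 minutes

Byte rate = 64,000 × 3 × 1 = 192,000 bytes/s.
Duration = 865,152,000 / 192,000 = 4,506 s.
4,506 s / 60 = 75.10 minutes.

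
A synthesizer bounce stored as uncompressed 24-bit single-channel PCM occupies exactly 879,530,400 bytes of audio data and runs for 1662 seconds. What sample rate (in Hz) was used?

Bytes = sample_rate × seconds × bytes_per_sample × channels.
sample_rate = 879,530,400 / (1,662 × 3 × 1) = 879,530,400 / 4,986 = 176,400 Hz.

176,400 Hz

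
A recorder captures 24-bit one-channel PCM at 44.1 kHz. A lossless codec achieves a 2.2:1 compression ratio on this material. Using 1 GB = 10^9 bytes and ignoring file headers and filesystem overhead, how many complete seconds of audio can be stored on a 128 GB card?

Uncompressed byte rate = 44,100 × 3 × 1 = 132,300 bytes/s.
After 2.2:1 compression, effective rate ≈ 60136.36 bytes/s.
Capacity = 128 × 1,000,000,000 = 128,000,000,000 bytes.
128,000,000,000 / effective rate ≈ 2128495.84 s → 2,128,495 seconds.

2,128,495 seconds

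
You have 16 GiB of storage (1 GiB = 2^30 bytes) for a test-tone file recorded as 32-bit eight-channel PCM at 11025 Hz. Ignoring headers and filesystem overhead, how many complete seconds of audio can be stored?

Uncompressed byte rate = 11,025 × 4 × 8 = 352,800 bytes/s.
Capacity = 16 × 1,073,741,824 = 17,179,869,184 bytes.
17,179,869,184 / 352,800 ≈ 48695.77 s → 48,695 seconds.

48,695 seconds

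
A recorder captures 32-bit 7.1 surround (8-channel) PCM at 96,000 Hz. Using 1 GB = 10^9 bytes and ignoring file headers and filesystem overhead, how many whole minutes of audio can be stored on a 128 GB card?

694 minutes

Uncompressed byte rate = 96,000 × 4 × 8 = 3,072,000 bytes/s.
Capacity = 128 × 1,000,000,000 = 128,000,000,000 bytes.
128,000,000,000 / 3,072,000 ≈ 41666.67 s → 694 minutes.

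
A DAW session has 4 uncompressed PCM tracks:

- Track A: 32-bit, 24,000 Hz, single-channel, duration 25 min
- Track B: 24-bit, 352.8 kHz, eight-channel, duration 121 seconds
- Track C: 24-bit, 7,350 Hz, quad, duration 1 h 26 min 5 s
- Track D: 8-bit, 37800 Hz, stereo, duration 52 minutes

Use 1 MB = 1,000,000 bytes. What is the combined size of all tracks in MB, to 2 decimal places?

Track A: 25 min = 1,500 s; 24,000 × 1,500 × 4 × 1 = 144,000,000 bytes.
Track B: 352,800 × 121 × 3 × 8 = 1,024,531,200 bytes.
Track C: 1 h 26 min 5 s = 5,165 s; 7,350 × 5,165 × 3 × 4 = 455,553,000 bytes.
Track D: 52 minutes = 3,120 s; 37,800 × 3,120 × 1 × 2 = 235,872,000 bytes.
Total = 1,859,956,200 bytes = 1859.96 MB.

1859.96 MB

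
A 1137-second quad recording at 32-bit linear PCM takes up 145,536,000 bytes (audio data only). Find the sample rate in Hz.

8,000 Hz

Bytes = sample_rate × seconds × bytes_per_sample × channels.
sample_rate = 145,536,000 / (1,137 × 4 × 4) = 145,536,000 / 18,192 = 8,000 Hz.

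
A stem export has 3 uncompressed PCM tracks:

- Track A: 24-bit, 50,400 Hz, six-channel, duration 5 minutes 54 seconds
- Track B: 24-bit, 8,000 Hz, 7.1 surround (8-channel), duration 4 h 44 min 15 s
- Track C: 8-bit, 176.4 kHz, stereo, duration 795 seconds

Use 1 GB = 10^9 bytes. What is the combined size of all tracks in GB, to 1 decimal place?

Track A: 5 minutes 54 seconds = 354 s; 50,400 × 354 × 3 × 6 = 321,148,800 bytes.
Track B: 4 h 44 min 15 s = 17,055 s; 8,000 × 17,055 × 3 × 8 = 3,274,560,000 bytes.
Track C: 176,400 × 795 × 1 × 2 = 280,476,000 bytes.
Total = 3,876,184,800 bytes = 3.9 GB.

3.9 GB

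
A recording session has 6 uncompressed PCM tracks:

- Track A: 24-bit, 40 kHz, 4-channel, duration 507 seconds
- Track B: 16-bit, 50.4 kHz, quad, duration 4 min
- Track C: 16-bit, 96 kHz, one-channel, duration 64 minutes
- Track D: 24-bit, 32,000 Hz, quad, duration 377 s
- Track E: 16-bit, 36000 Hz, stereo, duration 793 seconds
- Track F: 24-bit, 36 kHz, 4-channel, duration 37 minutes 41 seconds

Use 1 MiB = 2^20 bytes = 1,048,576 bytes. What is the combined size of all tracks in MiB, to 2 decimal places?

Track A: 40,000 × 507 × 3 × 4 = 243,360,000 bytes.
Track B: 4 min = 240 s; 50,400 × 240 × 2 × 4 = 96,768,000 bytes.
Track C: 64 minutes = 3,840 s; 96,000 × 3,840 × 2 × 1 = 737,280,000 bytes.
Track D: 32,000 × 377 × 3 × 4 = 144,768,000 bytes.
Track E: 36,000 × 793 × 2 × 2 = 114,192,000 bytes.
Track F: 37 minutes 41 seconds = 2,261 s; 36,000 × 2,261 × 3 × 4 = 976,752,000 bytes.
Total = 2,313,120,000 bytes = 2205.96 MiB.

2205.96 MiB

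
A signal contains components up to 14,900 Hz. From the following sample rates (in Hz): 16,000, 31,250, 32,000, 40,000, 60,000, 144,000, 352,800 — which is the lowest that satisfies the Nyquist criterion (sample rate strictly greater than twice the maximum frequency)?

31,250 Hz

Need sample rate > 2 × 14,900 = 29,800 Hz.
Lowest listed rate above 29,800 Hz is 31,250 Hz.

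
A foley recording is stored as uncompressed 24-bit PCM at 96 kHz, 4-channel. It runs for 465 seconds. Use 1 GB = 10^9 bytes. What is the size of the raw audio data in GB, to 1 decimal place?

0.5 GB

Bytes = 96,000 samples/s × 465 s × 3 bytes/sample × 4 ch = 535,680,000 bytes.
535,680,000 / 1,000,000,000 = 0.5 GB.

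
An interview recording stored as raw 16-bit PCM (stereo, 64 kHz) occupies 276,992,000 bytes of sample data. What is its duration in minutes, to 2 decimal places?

Byte rate = 64,000 × 2 × 2 = 256,000 bytes/s.
Duration = 276,992,000 / 256,000 = 1,082 s.
1,082 s / 60 = 18.03 minutes.

18.03 minutes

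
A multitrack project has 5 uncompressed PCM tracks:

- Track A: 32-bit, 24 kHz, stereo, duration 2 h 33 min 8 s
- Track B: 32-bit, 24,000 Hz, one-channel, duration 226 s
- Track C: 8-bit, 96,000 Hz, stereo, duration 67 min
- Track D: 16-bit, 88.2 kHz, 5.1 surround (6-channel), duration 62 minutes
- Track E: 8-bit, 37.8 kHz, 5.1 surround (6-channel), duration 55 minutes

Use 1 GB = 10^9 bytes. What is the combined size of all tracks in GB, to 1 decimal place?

Track A: 2 h 33 min 8 s = 9,188 s; 24,000 × 9,188 × 4 × 2 = 1,764,096,000 bytes.
Track B: 24,000 × 226 × 4 × 1 = 21,696,000 bytes.
Track C: 67 min = 4,020 s; 96,000 × 4,020 × 1 × 2 = 771,840,000 bytes.
Track D: 62 minutes = 3,720 s; 88,200 × 3,720 × 2 × 6 = 3,937,248,000 bytes.
Track E: 55 minutes = 3,300 s; 37,800 × 3,300 × 1 × 6 = 748,440,000 bytes.
Total = 7,243,320,000 bytes = 7.2 GB.

7.2 GB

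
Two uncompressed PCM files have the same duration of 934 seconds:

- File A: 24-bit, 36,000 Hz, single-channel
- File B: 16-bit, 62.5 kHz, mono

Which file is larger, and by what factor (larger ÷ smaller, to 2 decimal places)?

File B, by a factor of 1.16

File A: 36,000 × 3 × 1 = 108,000 bytes/s.
File B: 62,500 × 2 × 1 = 125,000 bytes/s.
File B is larger; ratio = 116,750,000 / 100,872,000 = 1.16.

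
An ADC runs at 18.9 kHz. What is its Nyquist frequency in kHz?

9.45 kHz

Nyquist frequency = sample rate / 2 = 18,900 / 2 = 9.45 kHz.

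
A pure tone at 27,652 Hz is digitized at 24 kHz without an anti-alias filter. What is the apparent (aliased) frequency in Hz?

3,652 Hz

Nyquist = 24,000/2 = 12,000 Hz; 27,652 Hz exceeds it.
Alias = |27,652 − 1×24,000| = |27,652 − 24,000| = 3,652 Hz.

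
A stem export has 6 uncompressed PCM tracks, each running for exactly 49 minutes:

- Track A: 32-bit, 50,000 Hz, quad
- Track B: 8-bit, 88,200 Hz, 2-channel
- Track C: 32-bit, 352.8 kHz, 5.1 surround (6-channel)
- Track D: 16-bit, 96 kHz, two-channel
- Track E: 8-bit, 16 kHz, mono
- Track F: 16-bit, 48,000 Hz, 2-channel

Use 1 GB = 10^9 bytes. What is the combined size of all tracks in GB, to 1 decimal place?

29.5 GB

exactly 49 minutes = 2,940 s.
Track A: 50,000 × 2,940 × 4 × 4 = 2,352,000,000 bytes.
Track B: 88,200 × 2,940 × 1 × 2 = 518,616,000 bytes.
Track C: 352,800 × 2,940 × 4 × 6 = 24,893,568,000 bytes.
Track D: 96,000 × 2,940 × 2 × 2 = 1,128,960,000 bytes.
Track E: 16,000 × 2,940 × 1 × 1 = 47,040,000 bytes.
Track F: 48,000 × 2,940 × 2 × 2 = 564,480,000 bytes.
Total = 29,504,664,000 bytes = 29.5 GB.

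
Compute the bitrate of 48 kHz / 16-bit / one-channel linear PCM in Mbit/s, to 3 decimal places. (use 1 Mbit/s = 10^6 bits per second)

0.768 Mbit/s

Bit rate = 48,000 × 16 × 1 = 768,000 bits/s.
= 0.768 Mbit/s.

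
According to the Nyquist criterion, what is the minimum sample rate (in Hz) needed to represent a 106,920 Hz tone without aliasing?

213,840 Hz

Minimum sample rate = 2 × 106,920 Hz = 213,840 Hz.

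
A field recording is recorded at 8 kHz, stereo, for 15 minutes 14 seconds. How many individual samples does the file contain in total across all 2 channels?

15 minutes 14 seconds = 914 s.
8,000 × 914 s × 2 ch = 14,624,000 samples.

14,624,000 samples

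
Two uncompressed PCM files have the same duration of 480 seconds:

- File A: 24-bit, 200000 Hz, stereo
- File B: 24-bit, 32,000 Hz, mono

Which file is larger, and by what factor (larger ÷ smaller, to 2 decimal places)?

File A: 200,000 × 3 × 2 = 1,200,000 bytes/s.
File B: 32,000 × 3 × 1 = 96,000 bytes/s.
File A is larger; ratio = 576,000,000 / 46,080,000 = 12.50.

File A, by a factor of 12.50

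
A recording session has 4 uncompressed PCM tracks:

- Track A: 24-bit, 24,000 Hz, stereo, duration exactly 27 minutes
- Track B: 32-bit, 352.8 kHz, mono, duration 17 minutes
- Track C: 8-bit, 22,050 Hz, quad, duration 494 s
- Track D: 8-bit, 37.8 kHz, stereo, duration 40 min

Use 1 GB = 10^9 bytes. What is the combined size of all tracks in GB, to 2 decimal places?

1.90 GB

Track A: exactly 27 minutes = 1,620 s; 24,000 × 1,620 × 3 × 2 = 233,280,000 bytes.
Track B: 17 minutes = 1,020 s; 352,800 × 1,020 × 4 × 1 = 1,439,424,000 bytes.
Track C: 22,050 × 494 × 1 × 4 = 43,570,800 bytes.
Track D: 40 min = 2,400 s; 37,800 × 2,400 × 1 × 2 = 181,440,000 bytes.
Total = 1,897,714,800 bytes = 1.90 GB.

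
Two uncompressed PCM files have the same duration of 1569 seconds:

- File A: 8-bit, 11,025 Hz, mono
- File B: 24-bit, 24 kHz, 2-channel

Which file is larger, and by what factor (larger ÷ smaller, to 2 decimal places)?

File B, by a factor of 13.06

File A: 11,025 × 1 × 1 = 11,025 bytes/s.
File B: 24,000 × 3 × 2 = 144,000 bytes/s.
File B is larger; ratio = 225,936,000 / 17,298,225 = 13.06.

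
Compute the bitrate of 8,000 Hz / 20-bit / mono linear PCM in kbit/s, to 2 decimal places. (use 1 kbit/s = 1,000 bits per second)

160.00 kbit/s

Bit rate = 8,000 × 20 × 1 = 160,000 bits/s.
= 160.00 kbit/s.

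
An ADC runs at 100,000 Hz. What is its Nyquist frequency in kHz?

Nyquist frequency = sample rate / 2 = 100,000 / 2 = 50 kHz.

50 kHz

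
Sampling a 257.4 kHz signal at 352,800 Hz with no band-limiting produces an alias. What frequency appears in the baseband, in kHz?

Nyquist = 352,800/2 = 176,400 Hz; 257,400 Hz exceeds it.
Alias = |257,400 − 1×352,800| = |257,400 − 352,800| = 95,400 Hz = 95.4 kHz.

95.4 kHz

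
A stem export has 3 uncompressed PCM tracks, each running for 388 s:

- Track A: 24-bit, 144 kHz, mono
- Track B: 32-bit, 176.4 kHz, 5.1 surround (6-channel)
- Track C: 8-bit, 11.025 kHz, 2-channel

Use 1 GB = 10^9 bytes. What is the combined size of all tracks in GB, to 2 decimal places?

1.82 GB

Track A: 144,000 × 388 × 3 × 1 = 167,616,000 bytes.
Track B: 176,400 × 388 × 4 × 6 = 1,642,636,800 bytes.
Track C: 11,025 × 388 × 1 × 2 = 8,555,400 bytes.
Total = 1,818,808,200 bytes = 1.82 GB.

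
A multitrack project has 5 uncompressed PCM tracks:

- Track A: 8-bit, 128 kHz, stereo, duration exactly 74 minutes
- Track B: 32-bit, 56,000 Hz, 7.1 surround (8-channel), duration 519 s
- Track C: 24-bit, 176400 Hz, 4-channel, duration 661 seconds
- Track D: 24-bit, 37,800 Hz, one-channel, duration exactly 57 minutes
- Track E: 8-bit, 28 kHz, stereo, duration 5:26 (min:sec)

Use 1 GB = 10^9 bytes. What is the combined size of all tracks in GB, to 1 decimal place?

Track A: exactly 74 minutes = 4,440 s; 128,000 × 4,440 × 1 × 2 = 1,136,640,000 bytes.
Track B: 56,000 × 519 × 4 × 8 = 930,048,000 bytes.
Track C: 176,400 × 661 × 3 × 4 = 1,399,204,800 bytes.
Track D: exactly 57 minutes = 3,420 s; 37,800 × 3,420 × 3 × 1 = 387,828,000 bytes.
Track E: 5:26 (min:sec) = 326 s; 28,000 × 326 × 1 × 2 = 18,256,000 bytes.
Total = 3,871,976,800 bytes = 3.9 GB.

3.9 GB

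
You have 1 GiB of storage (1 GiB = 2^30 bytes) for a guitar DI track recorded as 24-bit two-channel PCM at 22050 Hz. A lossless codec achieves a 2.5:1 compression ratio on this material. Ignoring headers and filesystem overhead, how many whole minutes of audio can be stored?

338 minutes

Uncompressed byte rate = 22,050 × 3 × 2 = 132,300 bytes/s.
After 2.5:1 compression, effective rate ≈ 52920 bytes/s.
Capacity = 1 × 1,073,741,824 = 1,073,741,824 bytes.
1,073,741,824 / effective rate ≈ 20289.91 s → 338 minutes.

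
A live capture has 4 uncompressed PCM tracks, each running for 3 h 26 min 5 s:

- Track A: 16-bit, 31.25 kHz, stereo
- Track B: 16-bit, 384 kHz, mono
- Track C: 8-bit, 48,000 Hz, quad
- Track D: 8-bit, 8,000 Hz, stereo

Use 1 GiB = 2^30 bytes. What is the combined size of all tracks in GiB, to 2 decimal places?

3 h 26 min 5 s = 12,365 s.
Track A: 31,250 × 12,365 × 2 × 2 = 1,545,625,000 bytes.
Track B: 384,000 × 12,365 × 2 × 1 = 9,496,320,000 bytes.
Track C: 48,000 × 12,365 × 1 × 4 = 2,374,080,000 bytes.
Track D: 8,000 × 12,365 × 1 × 2 = 197,840,000 bytes.
Total = 13,613,865,000 bytes = 12.68 GiB.

12.68 GiB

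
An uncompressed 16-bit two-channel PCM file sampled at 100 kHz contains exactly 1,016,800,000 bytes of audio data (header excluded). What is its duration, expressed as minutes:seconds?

Byte rate = 100,000 × 2 × 2 = 400,000 bytes/s.
Duration = 1,016,800,000 / 400,000 = 2,542 s.
2,542 s = 42:22.

42:22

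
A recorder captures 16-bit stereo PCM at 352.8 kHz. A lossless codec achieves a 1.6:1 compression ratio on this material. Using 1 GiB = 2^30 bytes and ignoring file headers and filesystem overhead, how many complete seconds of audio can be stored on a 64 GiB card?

Uncompressed byte rate = 352,800 × 2 × 2 = 1,411,200 bytes/s.
After 1.6:1 compression, effective rate ≈ 882000 bytes/s.
Capacity = 64 × 1,073,741,824 = 68,719,476,736 bytes.
68,719,476,736 / effective rate ≈ 77913.24 s → 77,913 seconds.

77,913 seconds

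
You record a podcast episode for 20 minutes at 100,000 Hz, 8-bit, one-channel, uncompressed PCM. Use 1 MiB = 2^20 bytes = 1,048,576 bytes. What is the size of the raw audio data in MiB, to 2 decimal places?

Duration = 20 minutes = 1,200 s.
Bytes = 100,000 samples/s × 1,200 s × 1 bytes/sample × 1 ch = 120,000,000 bytes.
120,000,000 / 1,048,576 = 114.44 MiB.

114.44 MiB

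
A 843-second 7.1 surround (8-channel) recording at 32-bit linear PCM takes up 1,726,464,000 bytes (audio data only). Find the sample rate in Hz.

Bytes = sample_rate × seconds × bytes_per_sample × channels.
sample_rate = 1,726,464,000 / (843 × 4 × 8) = 1,726,464,000 / 26,976 = 64,000 Hz.

64,000 Hz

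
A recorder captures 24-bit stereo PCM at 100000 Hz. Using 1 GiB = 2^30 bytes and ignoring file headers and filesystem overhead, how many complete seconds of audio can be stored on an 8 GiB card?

Uncompressed byte rate = 100,000 × 3 × 2 = 600,000 bytes/s.
Capacity = 8 × 1,073,741,824 = 8,589,934,592 bytes.
8,589,934,592 / 600,000 ≈ 14316.56 s → 14,316 seconds.

14,316 seconds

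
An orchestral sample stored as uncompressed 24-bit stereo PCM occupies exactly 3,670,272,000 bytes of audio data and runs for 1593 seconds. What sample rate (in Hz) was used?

384,000 Hz

Bytes = sample_rate × seconds × bytes_per_sample × channels.
sample_rate = 3,670,272,000 / (1,593 × 3 × 2) = 3,670,272,000 / 9,558 = 384,000 Hz.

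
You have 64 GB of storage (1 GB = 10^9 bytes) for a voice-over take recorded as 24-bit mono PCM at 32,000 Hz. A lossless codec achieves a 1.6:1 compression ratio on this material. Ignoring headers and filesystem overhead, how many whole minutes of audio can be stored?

Uncompressed byte rate = 32,000 × 3 × 1 = 96,000 bytes/s.
After 1.6:1 compression, effective rate ≈ 60000 bytes/s.
Capacity = 64 × 1,000,000,000 = 64,000,000,000 bytes.
64,000,000,000 / effective rate ≈ 1066666.67 s → 17,777 minutes.

17,777 minutes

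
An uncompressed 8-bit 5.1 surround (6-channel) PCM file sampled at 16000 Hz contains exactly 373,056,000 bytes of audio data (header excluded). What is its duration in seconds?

3,886 seconds

Byte rate = 16,000 × 1 × 6 = 96,000 bytes/s.
Duration = 373,056,000 / 96,000 = 3,886 s.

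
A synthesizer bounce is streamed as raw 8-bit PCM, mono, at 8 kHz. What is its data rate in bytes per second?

Bit rate = 8,000 × 8 × 1 = 64,000 bits/s.
64,000 / 8 = 8,000 bytes/s.

8,000 bytes/s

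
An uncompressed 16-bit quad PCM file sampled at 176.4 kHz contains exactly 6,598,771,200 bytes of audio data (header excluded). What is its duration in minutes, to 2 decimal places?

Byte rate = 176,400 × 2 × 4 = 1,411,200 bytes/s.
Duration = 6,598,771,200 / 1,411,200 = 4,676 s.
4,676 s / 60 = 77.93 minutes.

77.93 minutes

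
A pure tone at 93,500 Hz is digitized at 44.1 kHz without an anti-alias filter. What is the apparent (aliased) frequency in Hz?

5,300 Hz

Nyquist = 44,100/2 = 22,050 Hz; 93,500 Hz exceeds it.
Alias = |93,500 − 2×44,100| = |93,500 − 88,200| = 5,300 Hz.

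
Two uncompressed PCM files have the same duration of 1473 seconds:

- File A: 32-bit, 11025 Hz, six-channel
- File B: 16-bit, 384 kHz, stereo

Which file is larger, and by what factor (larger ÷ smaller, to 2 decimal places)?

File B, by a factor of 5.80

File A: 11,025 × 4 × 6 = 264,600 bytes/s.
File B: 384,000 × 2 × 2 = 1,536,000 bytes/s.
File B is larger; ratio = 2,262,528,000 / 389,755,800 = 5.80.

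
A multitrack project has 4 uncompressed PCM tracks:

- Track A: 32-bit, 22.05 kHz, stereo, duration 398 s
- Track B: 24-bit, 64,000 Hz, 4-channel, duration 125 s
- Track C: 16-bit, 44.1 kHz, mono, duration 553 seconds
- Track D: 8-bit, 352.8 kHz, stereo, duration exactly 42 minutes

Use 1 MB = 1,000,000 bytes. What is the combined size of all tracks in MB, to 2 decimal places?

1993.09 MB

Track A: 22,050 × 398 × 4 × 2 = 70,207,200 bytes.
Track B: 64,000 × 125 × 3 × 4 = 96,000,000 bytes.
Track C: 44,100 × 553 × 2 × 1 = 48,774,600 bytes.
Track D: exactly 42 minutes = 2,520 s; 352,800 × 2,520 × 1 × 2 = 1,778,112,000 bytes.
Total = 1,993,093,800 bytes = 1993.09 MB.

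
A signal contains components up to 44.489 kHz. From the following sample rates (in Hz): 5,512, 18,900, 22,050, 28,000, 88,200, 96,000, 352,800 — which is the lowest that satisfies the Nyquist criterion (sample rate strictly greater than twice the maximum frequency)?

96,000 Hz

Need sample rate > 2 × 44,489 = 88,978 Hz.
Lowest listed rate above 88,978 Hz is 96,000 Hz.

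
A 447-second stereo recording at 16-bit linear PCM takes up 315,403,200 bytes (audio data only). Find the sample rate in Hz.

176,400 Hz

Bytes = sample_rate × seconds × bytes_per_sample × channels.
sample_rate = 315,403,200 / (447 × 2 × 2) = 315,403,200 / 1,788 = 176,400 Hz.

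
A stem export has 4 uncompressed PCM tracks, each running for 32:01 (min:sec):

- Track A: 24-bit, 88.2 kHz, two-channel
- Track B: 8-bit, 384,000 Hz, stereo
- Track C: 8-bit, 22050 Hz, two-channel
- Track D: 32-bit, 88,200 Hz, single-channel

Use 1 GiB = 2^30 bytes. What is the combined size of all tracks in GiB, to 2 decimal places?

3.03 GiB

32:01 (min:sec) = 1,921 s.
Track A: 88,200 × 1,921 × 3 × 2 = 1,016,593,200 bytes.
Track B: 384,000 × 1,921 × 1 × 2 = 1,475,328,000 bytes.
Track C: 22,050 × 1,921 × 1 × 2 = 84,716,100 bytes.
Track D: 88,200 × 1,921 × 4 × 1 = 677,728,800 bytes.
Total = 3,254,366,100 bytes = 3.03 GiB.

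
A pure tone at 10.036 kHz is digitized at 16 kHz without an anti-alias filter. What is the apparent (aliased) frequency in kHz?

5.964 kHz

Nyquist = 16,000/2 = 8,000 Hz; 10,036 Hz exceeds it.
Alias = |10,036 − 1×16,000| = |10,036 − 16,000| = 5,964 Hz = 5.964 kHz.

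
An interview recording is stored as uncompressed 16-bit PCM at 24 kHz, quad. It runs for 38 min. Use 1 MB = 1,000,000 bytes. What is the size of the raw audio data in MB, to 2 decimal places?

437.76 MB

Duration = 38 min = 2,280 s.
Bytes = 24,000 samples/s × 2,280 s × 2 bytes/sample × 4 ch = 437,760,000 bytes.
437,760,000 / 1,000,000 = 437.76 MB.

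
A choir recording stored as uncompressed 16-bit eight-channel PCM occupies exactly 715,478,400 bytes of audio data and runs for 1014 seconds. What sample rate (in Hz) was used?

Bytes = sample_rate × seconds × bytes_per_sample × channels.
sample_rate = 715,478,400 / (1,014 × 2 × 8) = 715,478,400 / 16,224 = 44,100 Hz.

44,100 Hz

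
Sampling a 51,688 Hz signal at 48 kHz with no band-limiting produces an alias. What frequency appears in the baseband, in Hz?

Nyquist = 48,000/2 = 24,000 Hz; 51,688 Hz exceeds it.
Alias = |51,688 − 1×48,000| = |51,688 − 48,000| = 3,688 Hz.

3,688 Hz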